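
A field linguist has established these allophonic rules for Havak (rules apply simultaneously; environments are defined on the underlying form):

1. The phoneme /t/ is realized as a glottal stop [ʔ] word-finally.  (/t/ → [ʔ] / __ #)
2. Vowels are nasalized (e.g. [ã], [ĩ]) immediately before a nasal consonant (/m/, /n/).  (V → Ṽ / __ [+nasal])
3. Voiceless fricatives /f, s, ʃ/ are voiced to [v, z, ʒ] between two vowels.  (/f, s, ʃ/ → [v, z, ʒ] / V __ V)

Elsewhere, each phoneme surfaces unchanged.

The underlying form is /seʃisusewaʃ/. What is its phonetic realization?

/s/ (word-initial) is in the target of rule 3 but the environment (between two vowels) is not met → [s].
/e/ — between /s/ and /ʃ/; rule 2 does not apply here → [e].
/ʃ/ (between /e/ and /i/): between two vowels, so rule 3 applies → [ʒ].
/i/ (between /ʃ/ and /s/) is in the target of rule 2 but the environment (before a nasal consonant) is not met → [i].
/s/ (between /i/ and /u/) occurs between two vowels → [z] by rule 3.
/u/ — between /s/ and /s/; rule 2 does not apply here → [u].
/s/ — between /u/ and /e/, between two vowels — surfaces as [z] (rule 3).
/e/ (between /s/ and /w/) fails the environment for rule 2, so it stays [e].
/w/ — not in any rule's target class → [w].
/a/ — between /w/ and /ʃ/; rule 2 does not apply here → [a].
/ʃ/ — word-final; rule 3 does not apply here → [ʃ].

[seʒizuzewaʃ]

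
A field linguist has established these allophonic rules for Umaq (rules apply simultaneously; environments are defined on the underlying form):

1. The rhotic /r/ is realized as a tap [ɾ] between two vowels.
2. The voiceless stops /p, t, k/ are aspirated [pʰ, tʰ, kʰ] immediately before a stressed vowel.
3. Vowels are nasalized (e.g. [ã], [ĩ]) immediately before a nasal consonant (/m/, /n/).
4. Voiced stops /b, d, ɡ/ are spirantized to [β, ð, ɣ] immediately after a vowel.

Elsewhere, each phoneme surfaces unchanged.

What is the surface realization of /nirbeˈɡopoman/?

[nirbeˈɣopõmãn]

/n/ stays [n].
/i/ — between /n/ and /r/; rule 3 does not apply here → [i].
/r/ — between /i/ and /b/; rule 1 does not apply here → [r].
/b/ (between /r/ and /e/): rule 4 targets it, but not immediately after a vowel → unchanged [b].
/e/ (between /b/ and /ɡ/) is in the target of rule 3 but the environment (before a nasal consonant) is not met → [e].
/ɡ/ (between /e/ and /o/): immediately after a vowel, so rule 4 applies → [ɣ].
/o/ — between /ɡ/ and /p/; rule 3 does not apply here → [o].
/p/ (between /o/ and /o/) is in the target of rule 2 but the environment (immediately before a stressed vowel) is not met → [p].
/o/ — between /p/ and /m/, before a nasal consonant — surfaces as [õ] (rule 3).
/m/ (between /o/ and /a/): no rule targets it → [m].
/a/ (between /m/ and /n/) occurs before a nasal consonant → [ã] by rule 3.
/n/ (word-final) is unaffected → [n].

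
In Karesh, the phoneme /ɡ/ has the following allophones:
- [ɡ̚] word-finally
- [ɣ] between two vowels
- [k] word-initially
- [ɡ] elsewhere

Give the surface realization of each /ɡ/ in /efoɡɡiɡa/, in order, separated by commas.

[ɡ], [ɡ], [ɣ]

Occurrence 1 (position 4): no conditioning environment matches → elsewhere allophone [ɡ].
Occurrence 2 (position 5): no conditioning environment matches → elsewhere allophone [ɡ].
Occurrence 3 (position 7): between two vowels → [ɣ].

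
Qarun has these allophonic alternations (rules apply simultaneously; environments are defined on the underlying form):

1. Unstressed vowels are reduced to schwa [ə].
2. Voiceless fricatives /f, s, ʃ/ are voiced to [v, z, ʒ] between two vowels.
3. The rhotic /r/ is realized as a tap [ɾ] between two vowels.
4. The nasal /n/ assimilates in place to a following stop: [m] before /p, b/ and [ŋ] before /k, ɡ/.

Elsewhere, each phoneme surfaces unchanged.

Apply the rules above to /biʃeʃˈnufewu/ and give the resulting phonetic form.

/i/ — between /b/ and /ʃ/, in an unstressed syllable — surfaces as [ə] (rule 1).
Rule 2 applies to /ʃ/ (between /i/ and /e/: between two vowels) → [ʒ].
Rule 1 applies to /e/ (between /ʃ/ and /ʃ/: in an unstressed syllable) → [ə].
/ʃ/ (between /e/ and /n/) is in the target of rule 2 but the environment (between two vowels) is not met → [ʃ].
/n/ (between /ʃ/ and /u/) is in the target of rule 4 but the environment (before a labial or velar stop) is not met → [n].
/u/ (between /n/ and /f/) fails the environment for rule 1, so it stays [u].
/f/ meets the environment for rule 2 (between two vowels) → [v].
/e/ (between /f/ and /w/): in an unstressed syllable, so rule 1 applies → [ə].
Rule 1 applies to /u/ (word-final: in an unstressed syllable) → [ə].

[bəʒəʃˈnuvəwə]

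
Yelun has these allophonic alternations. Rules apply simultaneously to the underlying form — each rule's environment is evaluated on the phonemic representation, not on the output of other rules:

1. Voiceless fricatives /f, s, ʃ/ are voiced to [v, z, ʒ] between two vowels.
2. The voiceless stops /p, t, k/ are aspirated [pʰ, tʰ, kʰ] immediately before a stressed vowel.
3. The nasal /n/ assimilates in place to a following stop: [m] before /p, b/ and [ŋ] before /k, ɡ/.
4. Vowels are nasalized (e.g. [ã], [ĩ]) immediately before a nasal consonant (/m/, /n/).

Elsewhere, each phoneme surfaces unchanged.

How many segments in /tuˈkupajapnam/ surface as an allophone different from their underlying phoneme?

Segments that undergo a rule: /k/ → [kʰ] (rule 2); /a/ → [ã] (rule 4).
All other segments surface unchanged.

2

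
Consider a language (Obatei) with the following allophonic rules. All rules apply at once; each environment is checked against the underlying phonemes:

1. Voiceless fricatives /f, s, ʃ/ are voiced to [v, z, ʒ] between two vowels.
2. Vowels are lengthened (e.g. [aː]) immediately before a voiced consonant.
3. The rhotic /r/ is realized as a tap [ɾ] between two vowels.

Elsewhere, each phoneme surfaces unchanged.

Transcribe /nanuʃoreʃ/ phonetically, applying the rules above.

/n/ (word-initial) is unaffected → [n].
/a/ (between /n/ and /n/): before a voiced consonant, so rule 2 applies → [aː].
/n/ (between /a/ and /u/) is unaffected → [n].
/u/ (between /n/ and /ʃ/) is in the target of rule 2 but the environment (before a voiced consonant) is not met → [u].
/ʃ/ (between /u/ and /o/) occurs between two vowels → [ʒ] by rule 1.
/o/ (between /ʃ/ and /r/): before a voiced consonant, so rule 2 applies → [oː].
Rule 3 applies to /r/ (between /o/ and /e/: between two vowels) → [ɾ].
/e/ — between /r/ and /ʃ/; rule 2 does not apply here → [e].
/ʃ/ (word-final): rule 1 targets it, but not between two vowels → unchanged [ʃ].

[naːnuʒoːɾeʃ]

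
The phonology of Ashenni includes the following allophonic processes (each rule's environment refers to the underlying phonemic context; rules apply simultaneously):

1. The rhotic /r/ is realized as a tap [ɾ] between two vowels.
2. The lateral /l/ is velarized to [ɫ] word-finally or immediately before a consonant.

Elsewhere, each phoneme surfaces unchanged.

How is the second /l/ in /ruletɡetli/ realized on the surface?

/l/ (between /t/ and /i/) fails the environment for rule 2, so it stays [l].

[l]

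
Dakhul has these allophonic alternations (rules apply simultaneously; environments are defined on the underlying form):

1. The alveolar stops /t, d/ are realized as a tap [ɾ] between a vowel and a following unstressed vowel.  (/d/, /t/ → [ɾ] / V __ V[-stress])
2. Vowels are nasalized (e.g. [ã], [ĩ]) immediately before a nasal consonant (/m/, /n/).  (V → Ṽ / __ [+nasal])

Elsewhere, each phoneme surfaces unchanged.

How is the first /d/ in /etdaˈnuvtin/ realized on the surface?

/d/ (between /t/ and /a/) is in the target of rule 1 but the environment (between a vowel and a following unstressed vowel) is not met → [d].

[d]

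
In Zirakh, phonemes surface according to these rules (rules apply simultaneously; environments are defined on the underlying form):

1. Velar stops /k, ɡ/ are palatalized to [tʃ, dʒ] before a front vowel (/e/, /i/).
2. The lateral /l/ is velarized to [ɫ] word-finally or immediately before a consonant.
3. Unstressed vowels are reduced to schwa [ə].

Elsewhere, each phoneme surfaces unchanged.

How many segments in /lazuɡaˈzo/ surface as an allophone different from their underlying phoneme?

3

Segments that undergo a rule: /a/ → [ə] (rule 3); /u/ → [ə] (rule 3); /a/ → [ə] (rule 3).
All other segments surface unchanged.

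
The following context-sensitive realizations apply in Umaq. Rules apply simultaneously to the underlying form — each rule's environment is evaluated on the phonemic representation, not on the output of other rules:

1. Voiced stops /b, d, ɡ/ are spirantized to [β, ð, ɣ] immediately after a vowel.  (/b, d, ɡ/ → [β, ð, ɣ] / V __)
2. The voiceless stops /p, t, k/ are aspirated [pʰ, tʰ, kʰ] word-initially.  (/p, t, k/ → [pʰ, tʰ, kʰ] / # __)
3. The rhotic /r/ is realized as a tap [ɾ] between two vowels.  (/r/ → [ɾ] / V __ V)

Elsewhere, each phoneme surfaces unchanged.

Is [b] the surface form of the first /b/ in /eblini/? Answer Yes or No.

Rule 1 applies to /b/ (between /e/ and /l/: immediately after a vowel) → [β].
The actual realization is [β], not [b].

No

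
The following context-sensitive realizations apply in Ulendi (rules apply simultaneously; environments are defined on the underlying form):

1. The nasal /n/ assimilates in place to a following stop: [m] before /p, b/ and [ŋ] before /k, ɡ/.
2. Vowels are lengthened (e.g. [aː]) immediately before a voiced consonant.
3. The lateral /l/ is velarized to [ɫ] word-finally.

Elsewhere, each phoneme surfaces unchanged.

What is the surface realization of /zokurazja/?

/o/ (between /z/ and /k/): rule 2 targets it, but not before a voiced consonant → unchanged [o].
/u/ (between /k/ and /r/) occurs before a voiced consonant → [uː] by rule 2.
/a/ meets the environment for rule 2 (before a voiced consonant) → [aː].
/a/ (word-final) is in the target of rule 2 but the environment (before a voiced consonant) is not met → [a].

[zokuːraːzja]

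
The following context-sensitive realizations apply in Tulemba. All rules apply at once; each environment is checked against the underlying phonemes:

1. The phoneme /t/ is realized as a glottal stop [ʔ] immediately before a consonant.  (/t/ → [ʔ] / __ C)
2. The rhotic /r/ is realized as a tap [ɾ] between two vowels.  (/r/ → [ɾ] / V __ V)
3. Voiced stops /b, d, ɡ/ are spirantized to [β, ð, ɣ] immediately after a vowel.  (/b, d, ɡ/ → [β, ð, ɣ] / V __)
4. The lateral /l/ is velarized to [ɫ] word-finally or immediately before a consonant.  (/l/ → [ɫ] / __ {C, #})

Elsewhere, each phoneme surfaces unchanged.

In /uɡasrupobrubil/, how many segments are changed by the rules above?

Segments that undergo a rule: /ɡ/ → [ɣ] (rule 3); /b/ → [β] (rule 3); /b/ → [β] (rule 3); /l/ → [ɫ] (rule 4).
All other segments surface unchanged.

4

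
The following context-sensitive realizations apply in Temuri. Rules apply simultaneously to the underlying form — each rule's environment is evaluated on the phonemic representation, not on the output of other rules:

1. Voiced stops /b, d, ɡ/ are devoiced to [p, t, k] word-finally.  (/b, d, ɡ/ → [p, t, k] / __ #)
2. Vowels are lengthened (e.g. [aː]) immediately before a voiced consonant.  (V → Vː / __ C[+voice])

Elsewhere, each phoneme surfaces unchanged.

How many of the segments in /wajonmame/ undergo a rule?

3

Segments that undergo a rule: /a/ → [aː] (rule 2); /o/ → [oː] (rule 2); /a/ → [aː] (rule 2).
All other segments surface unchanged.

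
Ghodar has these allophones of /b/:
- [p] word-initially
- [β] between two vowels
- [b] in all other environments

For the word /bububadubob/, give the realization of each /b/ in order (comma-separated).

Occurrence 1 (position 1): word-initially → [p].
Occurrence 2 (position 3): between two vowels → [β].
Occurrence 3 (position 5): between two vowels → [β].
Occurrence 4 (position 9): between two vowels → [β].
Occurrence 5 (position 11): no conditioning environment matches → elsewhere allophone [b].

[p], [β], [β], [β], [b]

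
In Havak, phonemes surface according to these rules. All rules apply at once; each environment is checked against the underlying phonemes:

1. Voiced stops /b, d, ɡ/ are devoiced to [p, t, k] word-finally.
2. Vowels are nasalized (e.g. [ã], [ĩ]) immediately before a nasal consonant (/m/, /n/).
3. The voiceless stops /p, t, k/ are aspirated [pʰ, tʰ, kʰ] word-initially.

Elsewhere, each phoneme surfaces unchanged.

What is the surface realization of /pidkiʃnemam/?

/p/ (word-initial) occurs word-initially → [pʰ] by rule 3.
/i/ — between /p/ and /d/; rule 2 does not apply here → [i].
/d/ — between /i/ and /k/; rule 1 does not apply here → [d].
/k/ (between /d/ and /i/) fails the environment for rule 3, so it stays [k].
/i/ — between /k/ and /ʃ/; rule 2 does not apply here → [i].
/e/ (between /n/ and /m/) occurs before a nasal consonant → [ẽ] by rule 2.
/a/ (between /m/ and /m/): before a nasal consonant, so rule 2 applies → [ã].

[pʰidkiʃnẽmãm]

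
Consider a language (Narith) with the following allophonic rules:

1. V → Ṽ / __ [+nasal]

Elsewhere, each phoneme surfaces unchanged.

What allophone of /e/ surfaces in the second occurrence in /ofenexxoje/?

/e/ (between /n/ and /x/) fails the environment for rule 1, so it stays [e].

[e]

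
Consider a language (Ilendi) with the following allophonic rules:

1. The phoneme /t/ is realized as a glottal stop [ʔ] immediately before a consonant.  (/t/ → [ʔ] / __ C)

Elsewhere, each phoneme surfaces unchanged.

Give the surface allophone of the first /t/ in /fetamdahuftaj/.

[t]

/t/ (between /e/ and /a/) is in the target of rule 1 but the environment (immediately before a consonant) is not met → [t].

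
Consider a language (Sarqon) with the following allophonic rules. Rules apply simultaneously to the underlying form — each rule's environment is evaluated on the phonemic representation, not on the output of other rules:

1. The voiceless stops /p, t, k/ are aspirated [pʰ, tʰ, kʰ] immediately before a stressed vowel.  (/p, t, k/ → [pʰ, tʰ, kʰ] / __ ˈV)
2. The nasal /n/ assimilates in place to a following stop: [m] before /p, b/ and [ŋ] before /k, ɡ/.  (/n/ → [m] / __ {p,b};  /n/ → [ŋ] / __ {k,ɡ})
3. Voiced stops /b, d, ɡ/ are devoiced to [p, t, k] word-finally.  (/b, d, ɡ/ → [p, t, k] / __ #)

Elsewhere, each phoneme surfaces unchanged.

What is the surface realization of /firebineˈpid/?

/f/ — not in any rule's target class → [f].
/i/ (between /f/ and /r/): no rule targets it → [i].
/r/ — not in any rule's target class → [r].
/e/ (between /r/ and /b/) is unaffected → [e].
/b/ (between /e/ and /i/) is in the target of rule 3 but the environment (word-finally) is not met → [b].
/i/ stays [i].
/n/ (between /i/ and /e/) is in the target of rule 2 but the environment (before a labial or velar stop) is not met → [n].
/e/ (between /n/ and /p/): no rule targets it → [e].
/p/ (between /e/ and /i/): immediately before a stressed vowel, so rule 1 applies → [pʰ].
/i/ — not in any rule's target class → [i].
/d/ — word-final, word-finally — surfaces as [t] (rule 3).

[firebineˈpʰit]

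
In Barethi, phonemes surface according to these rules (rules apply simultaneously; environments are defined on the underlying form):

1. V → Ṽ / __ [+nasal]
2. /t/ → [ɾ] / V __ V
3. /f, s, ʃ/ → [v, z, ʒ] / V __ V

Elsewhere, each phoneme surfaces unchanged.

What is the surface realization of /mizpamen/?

/i/ (between /m/ and /z/) fails the environment for rule 1, so it stays [i].
/a/ (between /p/ and /m/) occurs before a nasal consonant → [ã] by rule 1.
Rule 1 applies to /e/ (between /m/ and /n/: before a nasal consonant) → [ẽ].

[mizpãmẽn]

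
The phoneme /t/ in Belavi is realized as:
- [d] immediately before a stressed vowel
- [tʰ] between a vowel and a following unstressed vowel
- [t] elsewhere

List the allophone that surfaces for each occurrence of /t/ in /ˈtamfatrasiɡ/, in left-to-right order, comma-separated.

[d], [t]

Occurrence 1 (position 1): immediately before a stressed vowel → [d].
Occurrence 2 (position 6): no conditioning environment matches → elsewhere allophone [t].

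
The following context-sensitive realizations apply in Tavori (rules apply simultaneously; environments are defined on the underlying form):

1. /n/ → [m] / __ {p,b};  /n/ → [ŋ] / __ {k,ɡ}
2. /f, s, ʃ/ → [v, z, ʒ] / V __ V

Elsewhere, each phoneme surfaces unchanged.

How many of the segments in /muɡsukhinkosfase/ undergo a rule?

2

Segments that undergo a rule: /n/ → [ŋ] (rule 1); /s/ → [z] (rule 2).
All other segments surface unchanged.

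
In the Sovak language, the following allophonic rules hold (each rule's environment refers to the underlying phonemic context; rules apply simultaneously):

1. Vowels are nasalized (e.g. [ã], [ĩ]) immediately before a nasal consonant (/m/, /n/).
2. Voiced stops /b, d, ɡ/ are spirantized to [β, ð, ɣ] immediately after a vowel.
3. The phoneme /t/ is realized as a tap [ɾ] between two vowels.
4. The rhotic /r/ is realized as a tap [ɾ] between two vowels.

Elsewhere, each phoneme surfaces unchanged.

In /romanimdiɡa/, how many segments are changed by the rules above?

Segments that undergo a rule: /o/ → [õ] (rule 1); /a/ → [ã] (rule 1); /i/ → [ĩ] (rule 1); /ɡ/ → [ɣ] (rule 2).
All other segments surface unchanged.

4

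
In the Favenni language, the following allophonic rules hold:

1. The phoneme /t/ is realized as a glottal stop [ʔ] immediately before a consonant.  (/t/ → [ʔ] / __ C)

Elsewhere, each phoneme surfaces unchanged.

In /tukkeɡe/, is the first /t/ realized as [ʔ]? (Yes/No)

No

/t/ (word-initial): rule 1 targets it, but not immediately before a consonant → unchanged [t].
The actual realization is [t], not [ʔ].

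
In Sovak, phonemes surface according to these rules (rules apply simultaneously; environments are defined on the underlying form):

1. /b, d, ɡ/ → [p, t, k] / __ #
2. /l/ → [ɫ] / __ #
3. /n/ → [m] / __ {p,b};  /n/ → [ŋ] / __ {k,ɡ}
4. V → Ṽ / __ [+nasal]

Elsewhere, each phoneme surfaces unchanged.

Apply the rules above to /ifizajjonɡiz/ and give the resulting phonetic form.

[ifizajjõŋɡiz]

/i/ (word-initial): rule 4 targets it, but not before a nasal consonant → unchanged [i].
/f/ — not in any rule's target class → [f].
/i/ (between /f/ and /z/) fails the environment for rule 4, so it stays [i].
/z/ — not in any rule's target class → [z].
/a/ (between /z/ and /j/) fails the environment for rule 4, so it stays [a].
/j/ — not in any rule's target class → [j].
/j/ (between /j/ and /o/) is unaffected → [j].
/o/ — between /j/ and /n/, before a nasal consonant — surfaces as [õ] (rule 4).
/n/ (between /o/ and /ɡ/) occurs before a labial or velar stop → [ŋ] by rule 3.
/ɡ/ (between /n/ and /i/): rule 1 targets it, but not word-finally → unchanged [ɡ].
/i/ (between /ɡ/ and /z/) fails the environment for rule 4, so it stays [i].
/z/ (word-final) is unaffected → [z].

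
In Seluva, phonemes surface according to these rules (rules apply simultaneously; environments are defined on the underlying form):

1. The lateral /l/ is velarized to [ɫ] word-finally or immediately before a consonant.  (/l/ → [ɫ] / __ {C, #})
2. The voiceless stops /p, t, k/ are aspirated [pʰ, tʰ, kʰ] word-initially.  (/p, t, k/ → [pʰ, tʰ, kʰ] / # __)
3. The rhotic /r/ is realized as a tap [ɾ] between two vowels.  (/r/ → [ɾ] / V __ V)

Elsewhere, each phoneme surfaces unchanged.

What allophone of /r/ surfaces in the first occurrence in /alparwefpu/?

/r/ (between /a/ and /w/) fails the environment for rule 3, so it stays [r].

[r]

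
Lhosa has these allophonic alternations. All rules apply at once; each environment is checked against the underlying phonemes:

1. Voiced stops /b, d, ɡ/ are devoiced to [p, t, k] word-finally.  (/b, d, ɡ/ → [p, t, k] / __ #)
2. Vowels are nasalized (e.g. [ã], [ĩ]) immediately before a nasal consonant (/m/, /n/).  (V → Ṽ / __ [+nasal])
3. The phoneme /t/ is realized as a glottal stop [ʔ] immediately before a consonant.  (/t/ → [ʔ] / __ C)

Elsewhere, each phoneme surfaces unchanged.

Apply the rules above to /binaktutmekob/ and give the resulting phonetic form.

/b/ (word-initial) is in the target of rule 1 but the environment (word-finally) is not met → [b].
/i/ — between /b/ and /n/, before a nasal consonant — surfaces as [ĩ] (rule 2).
/n/ (between /i/ and /a/): no rule targets it → [n].
/a/ — between /n/ and /k/; rule 2 does not apply here → [a].
/k/ — not in any rule's target class → [k].
/t/ (between /k/ and /u/) fails the environment for rule 3, so it stays [t].
/u/ (between /t/ and /t/) is in the target of rule 2 but the environment (before a nasal consonant) is not met → [u].
/t/ meets the environment for rule 3 (immediately before a consonant) → [ʔ].
/m/ (between /t/ and /e/): no rule targets it → [m].
/e/ (between /m/ and /k/): rule 2 targets it, but not before a nasal consonant → unchanged [e].
/k/ (between /e/ and /o/) is unaffected → [k].
/o/ (between /k/ and /b/) fails the environment for rule 2, so it stays [o].
Rule 1 applies to /b/ (word-final: word-finally) → [p].

[bĩnaktuʔmekop]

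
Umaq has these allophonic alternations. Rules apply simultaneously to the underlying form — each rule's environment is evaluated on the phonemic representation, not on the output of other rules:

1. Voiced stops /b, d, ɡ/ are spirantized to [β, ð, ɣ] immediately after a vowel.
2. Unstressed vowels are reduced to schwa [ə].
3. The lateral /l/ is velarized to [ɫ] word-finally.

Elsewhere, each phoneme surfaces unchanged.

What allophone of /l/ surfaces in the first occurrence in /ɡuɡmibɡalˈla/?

/l/ (between /a/ and /l/) is in the target of rule 3 but the environment (word-finally) is not met → [l].

[l]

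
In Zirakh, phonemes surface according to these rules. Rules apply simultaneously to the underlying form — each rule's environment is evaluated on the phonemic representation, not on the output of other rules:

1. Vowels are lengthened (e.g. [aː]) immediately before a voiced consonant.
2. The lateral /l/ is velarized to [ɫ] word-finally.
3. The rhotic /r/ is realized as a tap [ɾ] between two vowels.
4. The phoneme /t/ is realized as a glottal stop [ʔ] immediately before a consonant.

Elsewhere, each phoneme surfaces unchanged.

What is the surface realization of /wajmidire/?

[waːjmiːdiːɾe]

/w/ (word-initial) is unaffected → [w].
Rule 1 applies to /a/ (between /w/ and /j/: before a voiced consonant) → [aː].
/j/ — not in any rule's target class → [j].
/m/ (between /j/ and /i/): no rule targets it → [m].
/i/ — between /m/ and /d/, before a voiced consonant — surfaces as [iː] (rule 1).
/d/ stays [d].
/i/ (between /d/ and /r/) occurs before a voiced consonant → [iː] by rule 1.
Rule 3 applies to /r/ (between /i/ and /e/: between two vowels) → [ɾ].
/e/ — word-final; rule 1 does not apply here → [e].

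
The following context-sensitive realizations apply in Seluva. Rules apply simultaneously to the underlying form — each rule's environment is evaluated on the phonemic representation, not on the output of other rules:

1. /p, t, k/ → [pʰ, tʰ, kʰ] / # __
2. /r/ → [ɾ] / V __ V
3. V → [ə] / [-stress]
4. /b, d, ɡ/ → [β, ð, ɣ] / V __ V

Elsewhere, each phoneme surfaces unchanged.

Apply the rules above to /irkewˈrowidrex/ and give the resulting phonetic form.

[ərkəwˈrowədrəx]

/i/ (word-initial): in an unstressed syllable, so rule 3 applies → [ə].
/r/ (between /i/ and /k/): rule 2 targets it, but not between two vowels → unchanged [r].
/k/ — between /r/ and /e/; rule 1 does not apply here → [k].
/e/ (between /k/ and /w/): in an unstressed syllable, so rule 3 applies → [ə].
/r/ (between /w/ and /o/): rule 2 targets it, but not between two vowels → unchanged [r].
/o/ (between /r/ and /w/) is in the target of rule 3 but the environment (in an unstressed syllable) is not met → [o].
/i/ — between /w/ and /d/, in an unstressed syllable — surfaces as [ə] (rule 3).
/d/ — between /i/ and /r/; rule 4 does not apply here → [d].
/r/ — between /d/ and /e/; rule 2 does not apply here → [r].
/e/ (between /r/ and /x/) occurs in an unstressed syllable → [ə] by rule 3.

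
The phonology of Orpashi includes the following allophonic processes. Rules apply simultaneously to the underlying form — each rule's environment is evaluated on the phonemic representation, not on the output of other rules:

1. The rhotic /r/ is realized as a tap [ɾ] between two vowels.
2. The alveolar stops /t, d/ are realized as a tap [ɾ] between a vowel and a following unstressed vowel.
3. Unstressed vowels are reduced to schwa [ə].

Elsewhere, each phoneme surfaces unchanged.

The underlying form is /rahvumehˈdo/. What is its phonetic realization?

/r/ (word-initial) is in the target of rule 1 but the environment (between two vowels) is not met → [r].
/a/ (between /r/ and /h/) occurs in an unstressed syllable → [ə] by rule 3.
/u/ — between /v/ and /m/, in an unstressed syllable — surfaces as [ə] (rule 3).
Rule 3 applies to /e/ (between /m/ and /h/: in an unstressed syllable) → [ə].
/d/ — between /h/ and /o/; rule 2 does not apply here → [d].
/o/ (word-final) is in the target of rule 3 but the environment (in an unstressed syllable) is not met → [o].

[rəhvəməhˈdo]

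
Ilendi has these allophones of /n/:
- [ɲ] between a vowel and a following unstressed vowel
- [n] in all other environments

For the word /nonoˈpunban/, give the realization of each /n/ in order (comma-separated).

Occurrence 1 (position 1): no conditioning environment matches → elsewhere allophone [n].
Occurrence 2 (position 3): between a vowel and a following unstressed vowel → [ɲ].
Occurrence 3 (position 7): no conditioning environment matches → elsewhere allophone [n].
Occurrence 4 (position 10): no conditioning environment matches → elsewhere allophone [n].

[n], [ɲ], [n], [n]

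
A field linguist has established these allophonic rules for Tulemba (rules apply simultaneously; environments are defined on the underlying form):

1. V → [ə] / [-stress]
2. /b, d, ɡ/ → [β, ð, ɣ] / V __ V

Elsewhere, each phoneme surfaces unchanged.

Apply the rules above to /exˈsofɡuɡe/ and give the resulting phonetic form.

/e/ meets the environment for rule 1 (in an unstressed syllable) → [ə].
/o/ — between /s/ and /f/; rule 1 does not apply here → [o].
/ɡ/ (between /f/ and /u/) is in the target of rule 2 but the environment (between two vowels) is not met → [ɡ].
/u/ (between /ɡ/ and /ɡ/) occurs in an unstressed syllable → [ə] by rule 1.
/ɡ/ (between /u/ and /e/): between two vowels, so rule 2 applies → [ɣ].
Rule 1 applies to /e/ (word-final: in an unstressed syllable) → [ə].

[əxˈsofɡəɣə]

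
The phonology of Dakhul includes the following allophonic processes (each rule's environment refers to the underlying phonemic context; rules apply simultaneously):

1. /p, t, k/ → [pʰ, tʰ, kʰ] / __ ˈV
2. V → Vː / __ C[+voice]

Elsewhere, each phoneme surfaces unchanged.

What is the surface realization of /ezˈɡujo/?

/e/ meets the environment for rule 2 (before a voiced consonant) → [eː].
/u/ (between /ɡ/ and /j/) occurs before a voiced consonant → [uː] by rule 2.
/o/ (word-final) is in the target of rule 2 but the environment (before a voiced consonant) is not met → [o].

[eːzˈɡuːjo]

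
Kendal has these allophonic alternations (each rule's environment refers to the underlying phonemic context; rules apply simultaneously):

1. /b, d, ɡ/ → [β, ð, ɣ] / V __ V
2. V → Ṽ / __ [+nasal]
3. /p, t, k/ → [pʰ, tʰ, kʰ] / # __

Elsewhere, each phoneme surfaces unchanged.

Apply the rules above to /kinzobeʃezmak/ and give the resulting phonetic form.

/k/ — word-initial, word-initially — surfaces as [kʰ] (rule 3).
/i/ (between /k/ and /n/) occurs before a nasal consonant → [ĩ] by rule 2.
/o/ — between /z/ and /b/; rule 2 does not apply here → [o].
/b/ meets the environment for rule 1 (between two vowels) → [β].
/e/ (between /b/ and /ʃ/) is in the target of rule 2 but the environment (before a nasal consonant) is not met → [e].
/e/ (between /ʃ/ and /z/) is in the target of rule 2 but the environment (before a nasal consonant) is not met → [e].
/a/ (between /m/ and /k/): rule 2 targets it, but not before a nasal consonant → unchanged [a].
/k/ — word-final; rule 3 does not apply here → [k].

[kʰĩnzoβeʃezmak]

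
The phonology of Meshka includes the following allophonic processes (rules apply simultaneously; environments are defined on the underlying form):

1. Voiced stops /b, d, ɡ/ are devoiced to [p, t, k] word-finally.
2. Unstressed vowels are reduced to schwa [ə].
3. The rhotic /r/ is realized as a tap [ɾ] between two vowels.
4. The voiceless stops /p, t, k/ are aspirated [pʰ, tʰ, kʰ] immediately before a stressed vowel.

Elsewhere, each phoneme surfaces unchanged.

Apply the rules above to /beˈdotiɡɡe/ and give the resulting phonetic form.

/b/ (word-initial): rule 1 targets it, but not word-finally → unchanged [b].
/e/ (between /b/ and /d/): in an unstressed syllable, so rule 2 applies → [ə].
/d/ (between /e/ and /o/) is in the target of rule 1 but the environment (word-finally) is not met → [d].
/o/ — between /d/ and /t/; rule 2 does not apply here → [o].
/t/ (between /o/ and /i/) is in the target of rule 4 but the environment (immediately before a stressed vowel) is not met → [t].
Rule 2 applies to /i/ (between /t/ and /ɡ/: in an unstressed syllable) → [ə].
/ɡ/ (between /i/ and /ɡ/) is in the target of rule 1 but the environment (word-finally) is not met → [ɡ].
/ɡ/ (between /ɡ/ and /e/) is in the target of rule 1 but the environment (word-finally) is not met → [ɡ].
Rule 2 applies to /e/ (word-final: in an unstressed syllable) → [ə].

[bəˈdotəɡɡə]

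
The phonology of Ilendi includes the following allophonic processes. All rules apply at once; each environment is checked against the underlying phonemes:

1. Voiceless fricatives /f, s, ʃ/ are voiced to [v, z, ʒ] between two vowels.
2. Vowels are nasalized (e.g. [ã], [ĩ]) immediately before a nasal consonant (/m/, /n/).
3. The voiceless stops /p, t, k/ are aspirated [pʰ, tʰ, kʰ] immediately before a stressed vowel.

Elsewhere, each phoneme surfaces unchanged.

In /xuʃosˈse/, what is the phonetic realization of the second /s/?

[s]

/s/ (between /s/ and /e/) fails the environment for rule 1, so it stays [s].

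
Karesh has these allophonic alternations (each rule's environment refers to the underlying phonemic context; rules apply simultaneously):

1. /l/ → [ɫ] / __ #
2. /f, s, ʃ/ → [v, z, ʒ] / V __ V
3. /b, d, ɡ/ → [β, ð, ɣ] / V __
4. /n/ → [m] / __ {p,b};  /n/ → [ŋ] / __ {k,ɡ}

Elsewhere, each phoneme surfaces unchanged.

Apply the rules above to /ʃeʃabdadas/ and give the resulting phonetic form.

[ʃeʒaβdaðas]

/ʃ/ — word-initial; rule 2 does not apply here → [ʃ].
/e/ stays [e].
/ʃ/ meets the environment for rule 2 (between two vowels) → [ʒ].
/a/ stays [a].
/b/ (between /a/ and /d/) occurs immediately after a vowel → [β] by rule 3.
/d/ (between /b/ and /a/) fails the environment for rule 3, so it stays [d].
/a/ — not in any rule's target class → [a].
/d/ meets the environment for rule 3 (immediately after a vowel) → [ð].
/a/ stays [a].
/s/ — word-final; rule 2 does not apply here → [s].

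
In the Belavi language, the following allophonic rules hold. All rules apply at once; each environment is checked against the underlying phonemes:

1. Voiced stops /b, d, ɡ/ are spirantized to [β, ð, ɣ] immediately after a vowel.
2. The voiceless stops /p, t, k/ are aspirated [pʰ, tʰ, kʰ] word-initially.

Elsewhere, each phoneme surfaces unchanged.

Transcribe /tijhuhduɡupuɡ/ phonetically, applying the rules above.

/t/ (word-initial): word-initially, so rule 2 applies → [tʰ].
/i/ — not in any rule's target class → [i].
/j/ (between /i/ and /h/): no rule targets it → [j].
/h/ (between /j/ and /u/): no rule targets it → [h].
/u/ (between /h/ and /h/) is unaffected → [u].
/h/ stays [h].
/d/ (between /h/ and /u/): rule 1 targets it, but not immediately after a vowel → unchanged [d].
/u/ (between /d/ and /ɡ/): no rule targets it → [u].
Rule 1 applies to /ɡ/ (between /u/ and /u/: immediately after a vowel) → [ɣ].
/u/ (between /ɡ/ and /p/): no rule targets it → [u].
/p/ (between /u/ and /u/): rule 2 targets it, but not word-initially → unchanged [p].
/u/ (between /p/ and /ɡ/) is unaffected → [u].
Rule 1 applies to /ɡ/ (word-final: immediately after a vowel) → [ɣ].

[tʰijhuhduɣupuɣ]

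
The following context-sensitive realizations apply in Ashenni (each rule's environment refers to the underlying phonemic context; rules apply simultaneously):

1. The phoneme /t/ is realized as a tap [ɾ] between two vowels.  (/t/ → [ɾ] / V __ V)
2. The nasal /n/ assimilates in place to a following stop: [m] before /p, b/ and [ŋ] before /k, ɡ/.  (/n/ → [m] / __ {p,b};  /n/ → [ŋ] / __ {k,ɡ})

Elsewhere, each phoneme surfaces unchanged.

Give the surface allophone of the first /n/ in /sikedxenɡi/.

[ŋ]

/n/ — between /e/ and /ɡ/, before a labial or velar stop — surfaces as [ŋ] (rule 2).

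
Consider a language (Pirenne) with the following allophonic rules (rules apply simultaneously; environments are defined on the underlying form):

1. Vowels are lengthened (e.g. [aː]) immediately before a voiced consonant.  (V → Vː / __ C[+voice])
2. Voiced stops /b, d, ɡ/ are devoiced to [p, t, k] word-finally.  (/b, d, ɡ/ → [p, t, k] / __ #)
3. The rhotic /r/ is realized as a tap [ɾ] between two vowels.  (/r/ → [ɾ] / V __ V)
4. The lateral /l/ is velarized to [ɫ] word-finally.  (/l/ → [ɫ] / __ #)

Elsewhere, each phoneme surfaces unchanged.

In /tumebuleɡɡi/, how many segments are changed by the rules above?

4

Segments that undergo a rule: /u/ → [uː] (rule 1); /e/ → [eː] (rule 1); /u/ → [uː] (rule 1); /e/ → [eː] (rule 1).
All other segments surface unchanged.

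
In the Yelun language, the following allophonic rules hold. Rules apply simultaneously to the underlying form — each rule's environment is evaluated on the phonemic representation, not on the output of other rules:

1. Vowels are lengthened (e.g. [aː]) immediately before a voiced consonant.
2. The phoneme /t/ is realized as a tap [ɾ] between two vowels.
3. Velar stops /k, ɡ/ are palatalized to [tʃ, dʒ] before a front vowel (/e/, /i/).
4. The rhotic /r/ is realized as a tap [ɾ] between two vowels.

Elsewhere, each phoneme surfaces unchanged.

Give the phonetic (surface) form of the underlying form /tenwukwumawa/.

[teːnwukwuːmaːwa]

/t/ (word-initial) is in the target of rule 2 but the environment (between two vowels) is not met → [t].
/e/ (between /t/ and /n/) occurs before a voiced consonant → [eː] by rule 1.
/n/ (between /e/ and /w/) is unaffected → [n].
/w/ (between /n/ and /u/) is unaffected → [w].
/u/ (between /w/ and /k/): rule 1 targets it, but not before a voiced consonant → unchanged [u].
/k/ (between /u/ and /w/) fails the environment for rule 3, so it stays [k].
/w/ (between /k/ and /u/) is unaffected → [w].
Rule 1 applies to /u/ (between /w/ and /m/: before a voiced consonant) → [uː].
/m/ (between /u/ and /a/) is unaffected → [m].
/a/ — between /m/ and /w/, before a voiced consonant — surfaces as [aː] (rule 1).
/w/ (between /a/ and /a/) is unaffected → [w].
/a/ — word-final; rule 1 does not apply here → [a].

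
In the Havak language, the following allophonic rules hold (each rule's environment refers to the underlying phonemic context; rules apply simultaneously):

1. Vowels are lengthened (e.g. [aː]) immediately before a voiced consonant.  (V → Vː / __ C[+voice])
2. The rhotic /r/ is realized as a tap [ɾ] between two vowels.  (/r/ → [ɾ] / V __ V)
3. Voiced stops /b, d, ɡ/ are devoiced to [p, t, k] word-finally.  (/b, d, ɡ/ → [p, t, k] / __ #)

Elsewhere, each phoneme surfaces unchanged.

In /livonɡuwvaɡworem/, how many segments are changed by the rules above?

7

Segments that undergo a rule: /i/ → [iː] (rule 1); /o/ → [oː] (rule 1); /u/ → [uː] (rule 1); /a/ → [aː] (rule 1); /o/ → [oː] (rule 1); /r/ → [ɾ] (rule 2); /e/ → [eː] (rule 1).
All other segments surface unchanged.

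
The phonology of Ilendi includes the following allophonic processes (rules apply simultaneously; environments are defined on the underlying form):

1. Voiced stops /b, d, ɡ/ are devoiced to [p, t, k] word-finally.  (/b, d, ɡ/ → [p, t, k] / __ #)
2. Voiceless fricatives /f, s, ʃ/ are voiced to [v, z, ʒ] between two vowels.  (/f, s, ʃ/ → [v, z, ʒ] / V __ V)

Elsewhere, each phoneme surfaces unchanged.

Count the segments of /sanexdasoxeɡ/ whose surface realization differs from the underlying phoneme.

Segments that undergo a rule: /s/ → [z] (rule 2); /ɡ/ → [k] (rule 1).
All other segments surface unchanged.

2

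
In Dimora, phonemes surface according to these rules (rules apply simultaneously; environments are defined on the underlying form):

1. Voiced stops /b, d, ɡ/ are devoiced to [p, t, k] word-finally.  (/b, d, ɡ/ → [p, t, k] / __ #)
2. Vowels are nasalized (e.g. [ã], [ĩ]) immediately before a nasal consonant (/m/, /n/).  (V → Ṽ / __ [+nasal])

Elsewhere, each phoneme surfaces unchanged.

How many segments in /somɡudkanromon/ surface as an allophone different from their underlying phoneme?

Segments that undergo a rule: /o/ → [õ] (rule 2); /a/ → [ã] (rule 2); /o/ → [õ] (rule 2); /o/ → [õ] (rule 2).
All other segments surface unchanged.

4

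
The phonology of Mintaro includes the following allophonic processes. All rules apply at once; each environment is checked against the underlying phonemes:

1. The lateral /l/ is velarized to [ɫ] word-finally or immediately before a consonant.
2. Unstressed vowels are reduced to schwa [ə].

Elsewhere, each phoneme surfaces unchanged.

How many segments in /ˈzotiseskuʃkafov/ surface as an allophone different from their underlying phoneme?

Segments that undergo a rule: /i/ → [ə] (rule 2); /e/ → [ə] (rule 2); /u/ → [ə] (rule 2); /a/ → [ə] (rule 2); /o/ → [ə] (rule 2).
All other segments surface unchanged.

5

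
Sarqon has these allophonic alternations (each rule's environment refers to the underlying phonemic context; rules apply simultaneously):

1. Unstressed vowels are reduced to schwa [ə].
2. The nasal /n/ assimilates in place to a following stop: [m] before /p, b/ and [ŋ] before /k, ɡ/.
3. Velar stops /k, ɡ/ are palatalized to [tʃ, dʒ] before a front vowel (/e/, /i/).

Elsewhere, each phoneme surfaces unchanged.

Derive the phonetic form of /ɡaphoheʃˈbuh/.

/ɡ/ (word-initial) fails the environment for rule 3, so it stays [ɡ].
Rule 1 applies to /a/ (between /ɡ/ and /p/: in an unstressed syllable) → [ə].
/p/ stays [p].
/h/ (between /p/ and /o/) is unaffected → [h].
Rule 1 applies to /o/ (between /h/ and /h/: in an unstressed syllable) → [ə].
/h/ stays [h].
/e/ meets the environment for rule 1 (in an unstressed syllable) → [ə].
/ʃ/ (between /e/ and /b/): no rule targets it → [ʃ].
/b/ stays [b].
/u/ — between /b/ and /h/; rule 1 does not apply here → [u].
/h/ — not in any rule's target class → [h].

[ɡəphəhəʃˈbuh]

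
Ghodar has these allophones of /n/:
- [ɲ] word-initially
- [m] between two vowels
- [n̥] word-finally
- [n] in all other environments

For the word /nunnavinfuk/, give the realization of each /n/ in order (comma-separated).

Occurrence 1 (position 1): word-initially → [ɲ].
Occurrence 2 (position 3): no conditioning environment matches → elsewhere allophone [n].
Occurrence 3 (position 4): no conditioning environment matches → elsewhere allophone [n].
Occurrence 4 (position 8): no conditioning environment matches → elsewhere allophone [n].

[ɲ], [n], [n], [n]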